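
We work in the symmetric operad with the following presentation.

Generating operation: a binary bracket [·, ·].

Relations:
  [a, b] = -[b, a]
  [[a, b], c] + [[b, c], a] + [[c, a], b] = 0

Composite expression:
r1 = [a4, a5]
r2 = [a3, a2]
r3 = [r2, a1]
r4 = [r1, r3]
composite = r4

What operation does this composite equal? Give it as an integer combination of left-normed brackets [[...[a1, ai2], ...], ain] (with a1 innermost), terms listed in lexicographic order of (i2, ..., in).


-[[[[a1, a2], a3], a4], a5] + [[[[a1, a2], a3], a5], a4] + [[[[a1, a3], a2], a4], a5] - [[[[a1, a3], a2], a5], a4]


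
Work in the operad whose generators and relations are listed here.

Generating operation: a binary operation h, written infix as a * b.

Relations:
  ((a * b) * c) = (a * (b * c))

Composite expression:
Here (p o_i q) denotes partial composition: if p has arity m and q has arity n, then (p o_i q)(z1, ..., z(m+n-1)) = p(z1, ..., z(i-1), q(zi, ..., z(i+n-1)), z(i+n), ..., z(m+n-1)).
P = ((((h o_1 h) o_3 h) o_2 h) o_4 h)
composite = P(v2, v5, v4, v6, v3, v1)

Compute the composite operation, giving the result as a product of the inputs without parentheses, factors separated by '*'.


v2 * v5 * v4 * v6 * v3 * v1


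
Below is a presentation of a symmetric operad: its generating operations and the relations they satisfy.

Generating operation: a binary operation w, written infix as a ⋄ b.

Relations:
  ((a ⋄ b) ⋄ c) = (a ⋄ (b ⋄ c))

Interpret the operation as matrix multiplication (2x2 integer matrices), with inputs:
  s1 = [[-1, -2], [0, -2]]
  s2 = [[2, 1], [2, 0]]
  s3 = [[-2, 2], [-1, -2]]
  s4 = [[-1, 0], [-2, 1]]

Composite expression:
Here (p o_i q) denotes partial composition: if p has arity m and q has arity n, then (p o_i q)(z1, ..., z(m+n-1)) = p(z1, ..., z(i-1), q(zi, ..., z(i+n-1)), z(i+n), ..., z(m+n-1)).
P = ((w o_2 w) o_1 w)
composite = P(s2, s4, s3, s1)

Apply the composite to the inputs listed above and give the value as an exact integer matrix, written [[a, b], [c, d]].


[[-7, 6], [-4, 0]]

(s2 ⋄ s4) = [[-4, 1], [-2, 0]]
(s3 ⋄ s1) = [[2, 0], [1, 6]]
((s2 ⋄ s4) ⋄ (s3 ⋄ s1)) = [[-7, 6], [-4, 0]]


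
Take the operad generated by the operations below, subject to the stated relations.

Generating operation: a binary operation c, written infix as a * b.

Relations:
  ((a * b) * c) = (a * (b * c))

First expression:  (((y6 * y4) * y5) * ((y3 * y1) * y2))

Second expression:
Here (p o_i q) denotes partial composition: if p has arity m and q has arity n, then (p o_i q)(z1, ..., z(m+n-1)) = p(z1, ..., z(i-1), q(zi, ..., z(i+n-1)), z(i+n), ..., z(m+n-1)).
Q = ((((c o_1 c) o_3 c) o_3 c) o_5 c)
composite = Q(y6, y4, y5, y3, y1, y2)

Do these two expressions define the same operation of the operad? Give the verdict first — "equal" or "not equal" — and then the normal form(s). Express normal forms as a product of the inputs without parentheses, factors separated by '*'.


equal: each reduces to y6 * y4 * y5 * y3 * y1 * y2

Normal form of the first expression: y6 * y4 * y5 * y3 * y1 * y2
Normal form of the second expression: y6 * y4 * y5 * y3 * y1 * y2
One common form — equal.


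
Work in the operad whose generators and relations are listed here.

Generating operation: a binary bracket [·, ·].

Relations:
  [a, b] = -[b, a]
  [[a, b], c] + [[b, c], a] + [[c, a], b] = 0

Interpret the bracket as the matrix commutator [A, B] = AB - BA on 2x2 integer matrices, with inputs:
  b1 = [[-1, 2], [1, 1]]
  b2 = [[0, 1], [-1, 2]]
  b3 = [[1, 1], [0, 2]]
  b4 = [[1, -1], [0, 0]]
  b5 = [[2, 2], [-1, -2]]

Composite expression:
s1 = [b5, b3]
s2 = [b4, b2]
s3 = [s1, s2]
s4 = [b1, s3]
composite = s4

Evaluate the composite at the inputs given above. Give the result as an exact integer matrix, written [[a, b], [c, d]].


[[14, 0], [14, -14]]


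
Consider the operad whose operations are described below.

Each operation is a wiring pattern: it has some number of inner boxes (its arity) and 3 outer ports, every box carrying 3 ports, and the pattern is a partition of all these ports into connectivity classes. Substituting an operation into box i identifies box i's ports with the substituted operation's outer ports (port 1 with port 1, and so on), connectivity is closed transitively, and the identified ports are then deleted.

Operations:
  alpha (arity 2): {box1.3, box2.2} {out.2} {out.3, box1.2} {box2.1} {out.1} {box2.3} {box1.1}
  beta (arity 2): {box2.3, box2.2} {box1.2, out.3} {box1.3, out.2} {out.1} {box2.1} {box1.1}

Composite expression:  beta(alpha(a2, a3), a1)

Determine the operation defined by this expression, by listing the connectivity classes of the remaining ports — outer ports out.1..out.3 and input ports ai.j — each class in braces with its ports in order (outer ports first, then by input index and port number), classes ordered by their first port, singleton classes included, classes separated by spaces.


Treat the ports identified at beta as solder joints: merge, then drop.
the subtree at alpha composes to {out.1} {out.2} {out.3, a2.2} {a2.1} {a2.3, a3.2} {a3.1} {a3.3} on (a2, a3); out.j = own outer ports
the subtree at beta composes to {out.1} {out.2, a2.2} {out.3} {a1.1} {a1.2, a1.3} {a2.1} {a2.3, a3.2} {a3.1} {a3.3} on (a2, a3, a1); out.j = own outer ports

{out.1} {out.2, a2.2} {out.3} {a1.1} {a1.2, a1.3} {a2.1} {a2.3, a3.2} {a3.1} {a3.3}


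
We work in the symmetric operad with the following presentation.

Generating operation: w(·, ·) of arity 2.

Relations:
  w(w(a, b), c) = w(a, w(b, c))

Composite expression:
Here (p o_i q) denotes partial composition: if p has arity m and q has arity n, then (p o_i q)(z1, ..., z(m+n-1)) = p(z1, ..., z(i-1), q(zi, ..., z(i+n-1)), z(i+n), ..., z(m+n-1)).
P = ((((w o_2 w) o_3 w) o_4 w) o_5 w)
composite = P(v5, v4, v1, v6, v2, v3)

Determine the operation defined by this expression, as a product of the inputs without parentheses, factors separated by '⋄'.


Associativity of w dissolves the nesting; only the v-input order survives.
w(v2, v3) unparenthesizes to v2 ⋄ v3
w(v6, w(v2, v3)) unparenthesizes to v6 ⋄ v2 ⋄ v3
w(v1, w(v6, w(v2, v3))) unparenthesizes to v1 ⋄ v6 ⋄ v2 ⋄ v3
w(v4, w(v1, w(v6, w(v2, v3)))) unparenthesizes to v4 ⋄ v1 ⋄ v6 ⋄ v2 ⋄ v3
w(v5, w(v4, w(v1, w(v6, w(v2, v3))))) unparenthesizes to v5 ⋄ v4 ⋄ v1 ⋄ v6 ⋄ v2 ⋄ v3

v5 ⋄ v4 ⋄ v1 ⋄ v6 ⋄ v2 ⋄ v3


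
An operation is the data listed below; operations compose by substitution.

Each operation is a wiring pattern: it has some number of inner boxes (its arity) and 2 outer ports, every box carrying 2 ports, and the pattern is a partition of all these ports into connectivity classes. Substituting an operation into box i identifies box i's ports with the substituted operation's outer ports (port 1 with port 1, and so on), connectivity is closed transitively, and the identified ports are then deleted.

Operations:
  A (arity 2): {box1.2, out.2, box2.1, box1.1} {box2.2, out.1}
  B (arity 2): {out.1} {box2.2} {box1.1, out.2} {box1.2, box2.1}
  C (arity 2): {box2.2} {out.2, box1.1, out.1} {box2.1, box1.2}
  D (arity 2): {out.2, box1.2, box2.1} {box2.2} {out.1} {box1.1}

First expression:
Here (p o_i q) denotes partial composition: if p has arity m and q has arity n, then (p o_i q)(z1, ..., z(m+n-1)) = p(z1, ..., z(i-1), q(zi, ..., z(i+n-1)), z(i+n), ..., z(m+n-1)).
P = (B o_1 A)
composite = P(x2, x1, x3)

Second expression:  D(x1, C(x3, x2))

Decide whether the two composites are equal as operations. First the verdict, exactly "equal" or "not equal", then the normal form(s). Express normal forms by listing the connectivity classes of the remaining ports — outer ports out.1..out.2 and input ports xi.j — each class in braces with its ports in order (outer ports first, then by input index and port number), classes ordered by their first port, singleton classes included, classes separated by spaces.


not equal: they reduce to {out.1} {out.2, x1.2} {x1.1, x2.1, x2.2, x3.1} {x3.2} and {out.1} {out.2, x1.2, x3.1} {x1.1} {x2.1, x3.2} {x2.2}

In normal form, the first expression is {out.1} {out.2, x1.2} {x1.1, x2.1, x2.2, x3.1} {x3.2}
In normal form, the second expression is {out.1} {out.2, x1.2, x3.1} {x1.1} {x2.1, x3.2} {x2.2}
No match — not equal.


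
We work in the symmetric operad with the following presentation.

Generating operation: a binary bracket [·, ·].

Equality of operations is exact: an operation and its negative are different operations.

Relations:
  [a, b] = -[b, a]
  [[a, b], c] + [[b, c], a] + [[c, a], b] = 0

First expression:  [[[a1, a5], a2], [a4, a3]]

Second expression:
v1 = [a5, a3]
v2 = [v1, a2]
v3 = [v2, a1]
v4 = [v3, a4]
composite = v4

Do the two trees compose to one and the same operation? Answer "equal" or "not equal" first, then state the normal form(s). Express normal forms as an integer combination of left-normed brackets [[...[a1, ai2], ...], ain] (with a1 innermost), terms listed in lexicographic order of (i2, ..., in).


Normal form of the first expression: -[[[[a1, a5], a2], a3], a4] + [[[[a1, a5], a2], a4], a3]
Normal form of the second expression: -[[[[a1, a2], a3], a5], a4] + [[[[a1, a2], a5], a3], a4] + [[[[a1, a3], a5], a2], a4] - [[[[a1, a5], a3], a2], a4]
No match — not equal.

not equal; first: -[[[[a1, a5], a2], a3], a4] + [[[[a1, a5], a2], a4], a3]; second: -[[[[a1, a2], a3], a5], a4] + [[[[a1, a2], a5], a3], a4] + [[[[a1, a3], a5], a2], a4] - [[[[a1, a5], a3], a2], a4]


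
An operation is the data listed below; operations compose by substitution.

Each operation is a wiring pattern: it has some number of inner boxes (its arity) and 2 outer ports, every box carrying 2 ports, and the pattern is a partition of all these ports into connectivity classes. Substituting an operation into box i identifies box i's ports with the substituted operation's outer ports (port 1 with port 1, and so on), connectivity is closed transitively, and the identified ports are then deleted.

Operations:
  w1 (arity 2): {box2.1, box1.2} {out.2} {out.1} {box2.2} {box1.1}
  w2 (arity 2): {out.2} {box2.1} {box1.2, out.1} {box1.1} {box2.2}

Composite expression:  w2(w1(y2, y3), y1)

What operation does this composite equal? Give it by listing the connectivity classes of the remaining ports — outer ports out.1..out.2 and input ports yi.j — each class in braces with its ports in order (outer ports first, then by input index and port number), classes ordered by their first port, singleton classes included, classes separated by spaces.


{out.1} {out.2} {y1.1} {y1.2} {y2.1} {y2.2, y3.1} {y3.2}

Connectivity passes through glued w2-boundaries; trace each wire chain.
composing w1 on (y2, y3), with out.j its own outer ports: {out.1} {out.2} {y2.1} {y2.2, y3.1} {y3.2}
composing w2 on (y2, y3, y1), with out.j its own outer ports: {out.1} {out.2} {y1.1} {y1.2} {y2.1} {y2.2, y3.1} {y3.2}


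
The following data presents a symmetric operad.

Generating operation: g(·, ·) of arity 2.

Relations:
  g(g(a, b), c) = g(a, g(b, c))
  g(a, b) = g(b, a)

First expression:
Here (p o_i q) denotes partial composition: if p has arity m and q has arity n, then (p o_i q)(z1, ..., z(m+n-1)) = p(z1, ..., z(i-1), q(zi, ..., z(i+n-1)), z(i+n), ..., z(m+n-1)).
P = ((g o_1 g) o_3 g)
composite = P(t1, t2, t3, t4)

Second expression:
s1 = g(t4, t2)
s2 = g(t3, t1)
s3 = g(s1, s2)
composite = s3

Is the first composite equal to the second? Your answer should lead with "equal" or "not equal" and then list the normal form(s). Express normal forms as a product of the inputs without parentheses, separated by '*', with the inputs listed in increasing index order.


equal; both compose to t1 * t2 * t3 * t4

Reducing the first expression gives t1 * t2 * t3 * t4
Reducing the second expression gives t1 * t2 * t3 * t4
Same normal form: equal.


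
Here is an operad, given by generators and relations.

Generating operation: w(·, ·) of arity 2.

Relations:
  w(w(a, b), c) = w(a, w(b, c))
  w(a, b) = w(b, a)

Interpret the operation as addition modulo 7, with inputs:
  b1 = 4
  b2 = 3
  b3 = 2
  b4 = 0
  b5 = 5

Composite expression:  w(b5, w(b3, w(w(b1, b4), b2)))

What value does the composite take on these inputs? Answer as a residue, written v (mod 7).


w(b1, b4) = 4
w(w(b1, b4), b2) = 0
w(b3, w(w(b1, b4), b2)) = 2
w(b5, w(b3, w(w(b1, b4), b2))) = 0

0 (mod 7)


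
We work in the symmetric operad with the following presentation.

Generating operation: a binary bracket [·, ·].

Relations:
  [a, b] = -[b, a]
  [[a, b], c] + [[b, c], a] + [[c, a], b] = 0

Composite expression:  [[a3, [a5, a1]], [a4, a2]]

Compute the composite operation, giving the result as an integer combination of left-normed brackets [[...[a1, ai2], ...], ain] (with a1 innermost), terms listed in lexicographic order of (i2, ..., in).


Skip Jacobi rewriting: expand, keep a1-initial words, read off terms.
Composite bracket: [[a3, [a5, a1]], [a4, a2]]
Under [a, b] = ab - ba we get 16 signed associative words (2^4 = 16).
Collect the words opening with a1:
  a1a5a3a2a4 (sign -1) contributes -[[[[a1, a5], a3], a2], a4]
  a1a5a3a4a2 (sign +1) contributes +[[[[a1, a5], a3], a4], a2]

-[[[[a1, a5], a3], a2], a4] + [[[[a1, a5], a3], a4], a2]


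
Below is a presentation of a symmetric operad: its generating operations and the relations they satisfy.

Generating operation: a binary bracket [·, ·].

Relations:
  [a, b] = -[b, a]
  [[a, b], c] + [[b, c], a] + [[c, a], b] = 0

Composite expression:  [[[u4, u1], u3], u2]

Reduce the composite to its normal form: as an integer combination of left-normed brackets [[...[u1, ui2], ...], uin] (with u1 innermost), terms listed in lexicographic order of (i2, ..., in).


Left-normed coefficients sit on the u1-initial expansion words.
Composite bracket: [[[u4, u1], u3], u2]
Full expansion: 8 signed words from ab - ba (2^3 = 8).
Coefficients come from the u1-initial words:
  word u1u4u3u2 has sign -1, contributing -[[[u1, u4], u3], u2]

-[[[u1, u4], u3], u2]


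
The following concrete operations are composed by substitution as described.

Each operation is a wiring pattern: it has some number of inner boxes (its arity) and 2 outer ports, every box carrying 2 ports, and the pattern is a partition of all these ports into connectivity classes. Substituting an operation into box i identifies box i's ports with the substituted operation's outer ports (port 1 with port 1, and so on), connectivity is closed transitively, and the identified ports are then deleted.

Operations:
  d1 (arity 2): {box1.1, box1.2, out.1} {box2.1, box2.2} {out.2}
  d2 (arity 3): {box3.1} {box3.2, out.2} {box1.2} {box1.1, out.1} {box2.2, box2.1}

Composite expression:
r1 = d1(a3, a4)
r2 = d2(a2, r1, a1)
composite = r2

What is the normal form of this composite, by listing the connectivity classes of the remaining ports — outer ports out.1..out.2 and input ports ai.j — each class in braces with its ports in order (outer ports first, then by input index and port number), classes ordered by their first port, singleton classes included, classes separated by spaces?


{out.1, a2.1} {out.2, a1.2} {a1.1} {a2.2} {a3.1, a3.2} {a4.1, a4.2}

Reachability decides: close wires over d2-identified ports.
through d1, on inputs (a3, a4): {out.1, a3.1, a3.2} {out.2} {a4.1, a4.2} (out.j = stage outer ports)
through d2, on inputs (a2, a3, a4, a1): {out.1, a2.1} {out.2, a1.2} {a1.1} {a2.2} {a3.1, a3.2} {a4.1, a4.2} (out.j = stage outer ports)


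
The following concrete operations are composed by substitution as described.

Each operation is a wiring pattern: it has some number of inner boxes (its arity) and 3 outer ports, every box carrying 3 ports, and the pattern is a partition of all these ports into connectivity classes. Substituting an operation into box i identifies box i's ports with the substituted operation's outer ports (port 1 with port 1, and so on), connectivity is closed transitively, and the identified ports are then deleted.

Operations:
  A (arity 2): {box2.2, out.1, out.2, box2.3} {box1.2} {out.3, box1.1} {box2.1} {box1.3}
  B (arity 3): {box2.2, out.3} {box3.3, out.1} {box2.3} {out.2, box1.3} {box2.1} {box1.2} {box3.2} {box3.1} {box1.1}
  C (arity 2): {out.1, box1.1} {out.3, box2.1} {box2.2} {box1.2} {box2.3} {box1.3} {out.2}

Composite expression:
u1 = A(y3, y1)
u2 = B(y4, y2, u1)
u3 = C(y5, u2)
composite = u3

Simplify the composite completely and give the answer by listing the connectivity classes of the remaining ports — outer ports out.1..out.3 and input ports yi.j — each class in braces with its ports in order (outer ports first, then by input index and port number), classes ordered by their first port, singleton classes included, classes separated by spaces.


{out.1, y5.1} {out.2} {out.3, y3.1} {y1.1} {y1.2, y1.3} {y2.1} {y2.2} {y2.3} {y3.2} {y3.3} {y4.1} {y4.2} {y4.3} {y5.2} {y5.3}

Substituting into C glues patterns; closure does the rest.
stage A: inputs (y3, y1), connectivity {out.1, out.2, y1.2, y1.3} {out.3, y3.1} {y1.1} {y3.2} {y3.3}, out.j its boundary
stage B: inputs (y4, y2, y3, y1), connectivity {out.1, y3.1} {out.2, y4.3} {out.3, y2.2} {y1.1} {y1.2, y1.3} {y2.1} {y2.3} {y3.2} {y3.3} {y4.1} {y4.2}, out.j its boundary
stage C: inputs (y5, y4, y2, y3, y1), connectivity {out.1, y5.1} {out.2} {out.3, y3.1} {y1.1} {y1.2, y1.3} {y2.1} {y2.2} {y2.3} {y3.2} {y3.3} {y4.1} {y4.2} {y4.3} {y5.2} {y5.3}, out.j its boundary


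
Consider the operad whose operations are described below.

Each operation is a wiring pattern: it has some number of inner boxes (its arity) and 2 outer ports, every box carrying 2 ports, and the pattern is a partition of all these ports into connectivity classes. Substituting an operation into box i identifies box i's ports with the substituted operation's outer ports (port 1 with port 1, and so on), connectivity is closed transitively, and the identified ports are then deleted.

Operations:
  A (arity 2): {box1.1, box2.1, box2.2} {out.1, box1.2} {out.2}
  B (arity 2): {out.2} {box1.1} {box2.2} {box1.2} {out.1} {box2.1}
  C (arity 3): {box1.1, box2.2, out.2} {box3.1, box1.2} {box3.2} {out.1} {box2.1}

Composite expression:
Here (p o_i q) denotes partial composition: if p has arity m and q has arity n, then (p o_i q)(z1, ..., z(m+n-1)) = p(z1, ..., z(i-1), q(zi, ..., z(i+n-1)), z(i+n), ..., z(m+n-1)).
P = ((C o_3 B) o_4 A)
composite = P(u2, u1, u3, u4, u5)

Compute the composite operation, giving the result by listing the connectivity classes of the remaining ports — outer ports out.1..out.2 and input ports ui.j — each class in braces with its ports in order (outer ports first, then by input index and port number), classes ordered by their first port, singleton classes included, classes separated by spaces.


Connectivity passes through glued C-boundaries; trace each wire chain.
through A, on inputs (u4, u5): {out.1, u4.2} {out.2} {u4.1, u5.1, u5.2} (out.j = stage outer ports)
through B, on inputs (u3, u4, u5): {out.1} {out.2} {u3.1} {u3.2} {u4.1, u5.1, u5.2} {u4.2} (out.j = stage outer ports)
through C, on inputs (u2, u1, u3, u4, u5): {out.1} {out.2, u1.2, u2.1} {u1.1} {u2.2} {u3.1} {u3.2} {u4.1, u5.1, u5.2} {u4.2} (out.j = stage outer ports)

{out.1} {out.2, u1.2, u2.1} {u1.1} {u2.2} {u3.1} {u3.2} {u4.1, u5.1, u5.2} {u4.2}


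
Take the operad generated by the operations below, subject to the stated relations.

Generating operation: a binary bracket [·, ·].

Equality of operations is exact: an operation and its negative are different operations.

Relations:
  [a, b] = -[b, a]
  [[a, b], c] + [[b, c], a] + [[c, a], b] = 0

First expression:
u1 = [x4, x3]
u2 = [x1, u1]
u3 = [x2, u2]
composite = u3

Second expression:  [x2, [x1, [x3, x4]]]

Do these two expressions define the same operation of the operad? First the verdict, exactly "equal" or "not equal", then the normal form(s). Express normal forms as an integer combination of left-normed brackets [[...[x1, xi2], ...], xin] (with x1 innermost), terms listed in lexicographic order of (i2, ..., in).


not equal; the first gives [[[x1, x3], x4], x2] - [[[x1, x4], x3], x2] and the second -[[[x1, x3], x4], x2] + [[[x1, x4], x3], x2]


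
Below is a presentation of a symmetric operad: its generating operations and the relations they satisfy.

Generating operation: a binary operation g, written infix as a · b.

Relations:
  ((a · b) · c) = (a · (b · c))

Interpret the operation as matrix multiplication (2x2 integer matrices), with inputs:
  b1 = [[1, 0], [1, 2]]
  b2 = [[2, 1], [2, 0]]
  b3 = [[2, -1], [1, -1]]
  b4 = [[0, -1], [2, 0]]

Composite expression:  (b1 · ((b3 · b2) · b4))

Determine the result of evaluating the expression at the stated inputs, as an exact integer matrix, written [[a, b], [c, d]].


[[4, -2], [8, -2]]


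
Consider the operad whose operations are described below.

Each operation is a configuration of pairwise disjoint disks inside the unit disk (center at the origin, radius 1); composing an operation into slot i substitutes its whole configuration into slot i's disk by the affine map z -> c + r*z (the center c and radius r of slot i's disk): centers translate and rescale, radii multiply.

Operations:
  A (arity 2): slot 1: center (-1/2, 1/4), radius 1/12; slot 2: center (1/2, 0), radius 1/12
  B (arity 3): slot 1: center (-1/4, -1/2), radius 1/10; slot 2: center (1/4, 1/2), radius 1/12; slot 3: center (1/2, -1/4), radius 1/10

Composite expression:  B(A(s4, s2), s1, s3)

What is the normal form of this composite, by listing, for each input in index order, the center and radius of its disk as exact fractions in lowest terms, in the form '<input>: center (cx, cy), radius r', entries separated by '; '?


s1: center (1/4, 1/2), radius 1/12; s2: center (-1/5, -1/2), radius 1/120; s3: center (1/2, -1/4), radius 1/10; s4: center (-3/10, -19/40), radius 1/120

Below B, radii multiply path by path; the s-disk centers shift.
tracing s4 down its 2-map path: center (-3/10, -19/40), radius 1/120
tracing s2 down its 2-map path: center (-1/5, -1/2), radius 1/120
tracing s1 down its 1-map path: center (1/4, 1/2), radius 1/12
tracing s3 down its 1-map path: center (1/2, -1/4), radius 1/10


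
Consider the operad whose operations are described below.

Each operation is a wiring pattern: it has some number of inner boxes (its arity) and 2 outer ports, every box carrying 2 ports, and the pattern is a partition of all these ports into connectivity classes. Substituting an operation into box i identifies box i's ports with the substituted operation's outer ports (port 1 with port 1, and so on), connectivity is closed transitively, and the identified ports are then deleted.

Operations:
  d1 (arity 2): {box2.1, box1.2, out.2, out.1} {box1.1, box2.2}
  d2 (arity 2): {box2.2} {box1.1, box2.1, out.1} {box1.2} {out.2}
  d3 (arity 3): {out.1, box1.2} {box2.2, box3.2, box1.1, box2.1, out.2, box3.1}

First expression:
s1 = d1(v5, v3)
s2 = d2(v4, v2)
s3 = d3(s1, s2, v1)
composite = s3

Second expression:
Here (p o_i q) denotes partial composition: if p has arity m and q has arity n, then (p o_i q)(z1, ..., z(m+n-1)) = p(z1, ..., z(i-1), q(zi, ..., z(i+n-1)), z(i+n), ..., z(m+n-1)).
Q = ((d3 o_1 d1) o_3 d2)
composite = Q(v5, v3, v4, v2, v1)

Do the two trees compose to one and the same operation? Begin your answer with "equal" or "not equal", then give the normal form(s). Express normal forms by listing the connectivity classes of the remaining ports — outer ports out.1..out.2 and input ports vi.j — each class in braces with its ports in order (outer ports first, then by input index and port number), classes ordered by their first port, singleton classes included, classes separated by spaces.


Normal form of the first expression: {out.1, out.2, v1.1, v1.2, v2.1, v3.1, v4.1, v5.2} {v2.2} {v3.2, v5.1} {v4.2}
Normal form of the second expression: {out.1, out.2, v1.1, v1.2, v2.1, v3.1, v4.1, v5.2} {v2.2} {v3.2, v5.1} {v4.2}
The normal forms match — equal.

equal; the common form is {out.1, out.2, v1.1, v1.2, v2.1, v3.1, v4.1, v5.2} {v2.2} {v3.2, v5.1} {v4.2}


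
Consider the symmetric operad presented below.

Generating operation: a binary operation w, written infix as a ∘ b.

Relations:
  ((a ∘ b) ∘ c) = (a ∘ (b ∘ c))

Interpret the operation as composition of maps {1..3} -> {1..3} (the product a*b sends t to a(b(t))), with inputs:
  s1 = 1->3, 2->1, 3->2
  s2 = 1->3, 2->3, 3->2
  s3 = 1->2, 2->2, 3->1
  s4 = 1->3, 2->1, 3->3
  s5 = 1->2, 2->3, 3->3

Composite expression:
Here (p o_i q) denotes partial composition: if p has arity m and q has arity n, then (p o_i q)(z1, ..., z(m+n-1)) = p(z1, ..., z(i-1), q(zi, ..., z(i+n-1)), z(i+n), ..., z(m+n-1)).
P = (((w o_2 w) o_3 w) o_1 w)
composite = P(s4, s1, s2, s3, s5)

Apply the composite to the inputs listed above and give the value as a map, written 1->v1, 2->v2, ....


1->1, 2->1, 3->1

(s4 ∘ s1) = 1->3, 2->3, 3->1
(s3 ∘ s5) = 1->2, 2->1, 3->1
(s2 ∘ (s3 ∘ s5)) = 1->3, 2->3, 3->3
((s4 ∘ s1) ∘ (s2 ∘ (s3 ∘ s5))) = 1->1, 2->1, 3->1


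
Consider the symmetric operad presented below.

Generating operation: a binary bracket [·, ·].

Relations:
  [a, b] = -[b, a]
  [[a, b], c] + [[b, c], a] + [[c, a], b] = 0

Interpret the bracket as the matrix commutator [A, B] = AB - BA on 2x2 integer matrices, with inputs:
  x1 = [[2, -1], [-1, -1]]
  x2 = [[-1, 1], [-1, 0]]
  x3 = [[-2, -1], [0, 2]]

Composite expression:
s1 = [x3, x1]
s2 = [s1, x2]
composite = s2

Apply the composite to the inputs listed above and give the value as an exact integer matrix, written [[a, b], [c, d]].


[[-3, 9], [6, 3]]

[x3, x1] = [[1, 7], [-4, -1]]
[[x3, x1], x2] = [[-3, 9], [6, 3]]


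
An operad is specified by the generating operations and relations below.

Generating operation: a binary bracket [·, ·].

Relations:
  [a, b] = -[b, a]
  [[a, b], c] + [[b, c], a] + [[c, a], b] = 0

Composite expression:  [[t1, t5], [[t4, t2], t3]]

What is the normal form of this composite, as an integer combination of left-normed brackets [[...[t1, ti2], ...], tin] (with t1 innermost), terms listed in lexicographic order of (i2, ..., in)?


Skip Jacobi rewriting: expand, keep t1-initial words, read off terms.
Composite bracket: [[t1, t5], [[t4, t2], t3]]
Under [a, b] = ab - ba we get 16 signed associative words (2^4 = 16).
Collect the words opening with t1:
  the word t1t5t2t4t3 carries sign -1 and contributes -[[[[t1, t5], t2], t4], t3]
  the word t1t5t3t2t4 carries sign +1 and contributes +[[[[t1, t5], t3], t2], t4]
  the word t1t5t3t4t2 carries sign -1 and contributes -[[[[t1, t5], t3], t4], t2]
  the word t1t5t4t2t3 carries sign +1 and contributes +[[[[t1, t5], t4], t2], t3]

-[[[[t1, t5], t2], t4], t3] + [[[[t1, t5], t3], t2], t4] - [[[[t1, t5], t3], t4], t2] + [[[[t1, t5], t4], t2], t3]


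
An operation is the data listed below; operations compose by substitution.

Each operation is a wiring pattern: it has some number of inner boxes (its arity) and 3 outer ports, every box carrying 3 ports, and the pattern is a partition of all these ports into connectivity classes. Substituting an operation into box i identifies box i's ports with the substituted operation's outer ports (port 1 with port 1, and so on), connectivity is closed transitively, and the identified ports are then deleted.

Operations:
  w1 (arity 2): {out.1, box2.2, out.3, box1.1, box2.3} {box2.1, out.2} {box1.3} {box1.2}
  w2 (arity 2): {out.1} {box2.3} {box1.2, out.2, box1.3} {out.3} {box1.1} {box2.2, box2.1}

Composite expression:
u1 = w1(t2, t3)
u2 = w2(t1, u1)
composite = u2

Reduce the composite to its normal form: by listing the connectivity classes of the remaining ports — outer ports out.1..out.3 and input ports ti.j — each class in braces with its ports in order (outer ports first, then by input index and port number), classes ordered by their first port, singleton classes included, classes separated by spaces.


{out.1} {out.2, t1.2, t1.3} {out.3} {t1.1} {t2.1, t3.1, t3.2, t3.3} {t2.2} {t2.3}

Substituting into w2 glues patterns; closure does the rest.
the subtree at w1 composes to {out.1, out.3, t2.1, t3.2, t3.3} {out.2, t3.1} {t2.2} {t2.3} on (t2, t3); out.j = own outer ports
the subtree at w2 composes to {out.1} {out.2, t1.2, t1.3} {out.3} {t1.1} {t2.1, t3.1, t3.2, t3.3} {t2.2} {t2.3} on (t1, t2, t3); out.j = own outer ports


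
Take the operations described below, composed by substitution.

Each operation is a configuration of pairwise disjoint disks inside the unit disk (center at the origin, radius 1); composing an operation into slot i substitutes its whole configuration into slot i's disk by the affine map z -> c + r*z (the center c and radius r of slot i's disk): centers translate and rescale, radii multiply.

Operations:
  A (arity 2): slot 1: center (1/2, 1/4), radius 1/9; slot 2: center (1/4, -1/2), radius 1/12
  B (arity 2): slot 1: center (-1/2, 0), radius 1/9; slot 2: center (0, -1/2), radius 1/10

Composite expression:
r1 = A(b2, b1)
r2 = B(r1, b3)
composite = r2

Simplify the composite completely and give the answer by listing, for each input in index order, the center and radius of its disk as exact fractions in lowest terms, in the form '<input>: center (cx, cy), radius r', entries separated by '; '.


b1: center (-17/36, -1/18), radius 1/108; b2: center (-4/9, 1/36), radius 1/81; b3: center (0, -1/2), radius 1/10

Affine substitution under B: radii multiply and b-centers shift.
tracing b2 down its 2-map path: center (-4/9, 1/36), radius 1/81
tracing b1 down its 2-map path: center (-17/36, -1/18), radius 1/108
tracing b3 down its 1-map path: center (0, -1/2), radius 1/10


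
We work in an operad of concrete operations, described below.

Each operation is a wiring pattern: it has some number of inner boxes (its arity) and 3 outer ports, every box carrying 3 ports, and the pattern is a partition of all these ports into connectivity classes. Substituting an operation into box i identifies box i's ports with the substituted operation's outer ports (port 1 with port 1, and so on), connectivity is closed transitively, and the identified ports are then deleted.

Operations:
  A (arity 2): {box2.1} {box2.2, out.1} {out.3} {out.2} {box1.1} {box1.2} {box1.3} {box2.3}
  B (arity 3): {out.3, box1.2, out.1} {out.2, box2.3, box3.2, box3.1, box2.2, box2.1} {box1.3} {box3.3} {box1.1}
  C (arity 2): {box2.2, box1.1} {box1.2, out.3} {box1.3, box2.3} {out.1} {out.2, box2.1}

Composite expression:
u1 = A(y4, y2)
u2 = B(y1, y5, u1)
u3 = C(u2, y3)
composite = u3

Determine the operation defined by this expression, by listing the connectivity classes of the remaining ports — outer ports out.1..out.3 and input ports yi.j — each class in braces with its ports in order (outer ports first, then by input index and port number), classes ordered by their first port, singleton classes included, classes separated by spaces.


{out.1} {out.2, y3.1} {out.3, y2.2, y5.1, y5.2, y5.3} {y1.1} {y1.2, y3.2, y3.3} {y1.3} {y2.1} {y2.3} {y4.1} {y4.2} {y4.3}


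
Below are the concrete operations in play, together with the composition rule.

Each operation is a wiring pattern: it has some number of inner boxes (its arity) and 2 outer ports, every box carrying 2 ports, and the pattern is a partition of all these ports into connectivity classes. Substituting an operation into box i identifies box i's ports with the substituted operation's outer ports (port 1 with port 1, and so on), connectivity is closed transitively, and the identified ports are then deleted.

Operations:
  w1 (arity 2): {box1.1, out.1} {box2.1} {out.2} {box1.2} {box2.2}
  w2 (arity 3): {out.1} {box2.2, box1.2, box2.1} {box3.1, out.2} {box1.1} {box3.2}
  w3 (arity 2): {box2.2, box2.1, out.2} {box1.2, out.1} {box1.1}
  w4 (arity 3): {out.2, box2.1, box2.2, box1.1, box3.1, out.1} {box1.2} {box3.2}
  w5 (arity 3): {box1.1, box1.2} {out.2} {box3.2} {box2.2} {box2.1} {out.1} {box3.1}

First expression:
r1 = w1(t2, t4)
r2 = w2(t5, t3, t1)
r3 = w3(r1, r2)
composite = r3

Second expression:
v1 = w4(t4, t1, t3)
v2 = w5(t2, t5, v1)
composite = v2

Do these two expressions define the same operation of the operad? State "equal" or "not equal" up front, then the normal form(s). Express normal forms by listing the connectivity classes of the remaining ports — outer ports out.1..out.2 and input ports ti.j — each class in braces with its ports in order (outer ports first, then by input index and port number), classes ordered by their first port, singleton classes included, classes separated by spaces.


not equal; the first gives {out.1} {out.2, t1.1} {t1.2} {t2.1} {t2.2} {t3.1, t3.2, t5.2} {t4.1} {t4.2} {t5.1} and the second {out.1} {out.2} {t1.1, t1.2, t3.1, t4.1} {t2.1, t2.2} {t3.2} {t4.2} {t5.1} {t5.2}


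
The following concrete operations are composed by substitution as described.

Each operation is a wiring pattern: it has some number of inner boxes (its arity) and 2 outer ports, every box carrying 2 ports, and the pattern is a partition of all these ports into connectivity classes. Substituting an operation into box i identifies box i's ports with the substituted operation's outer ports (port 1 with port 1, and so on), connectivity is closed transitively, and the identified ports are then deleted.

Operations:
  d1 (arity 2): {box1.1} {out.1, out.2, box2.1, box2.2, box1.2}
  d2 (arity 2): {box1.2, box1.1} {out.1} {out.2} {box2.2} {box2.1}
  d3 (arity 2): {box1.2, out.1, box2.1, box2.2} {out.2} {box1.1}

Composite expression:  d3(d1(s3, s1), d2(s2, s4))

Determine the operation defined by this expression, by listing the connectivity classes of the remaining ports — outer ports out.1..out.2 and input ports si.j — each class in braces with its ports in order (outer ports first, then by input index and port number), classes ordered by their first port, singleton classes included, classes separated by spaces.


Treat the ports identified at d3 as solder joints: merge, then drop.
d1 over (s3, s1) gives {out.1, out.2, s1.1, s1.2, s3.2} {s3.1}, out.j being that stage's outer ports
d2 over (s2, s4) gives {out.1} {out.2} {s2.1, s2.2} {s4.1} {s4.2}, out.j being that stage's outer ports
d3 over (s3, s1, s2, s4) gives {out.1, s1.1, s1.2, s3.2} {out.2} {s2.1, s2.2} {s3.1} {s4.1} {s4.2}, out.j being that stage's outer ports

{out.1, s1.1, s1.2, s3.2} {out.2} {s2.1, s2.2} {s3.1} {s4.1} {s4.2}


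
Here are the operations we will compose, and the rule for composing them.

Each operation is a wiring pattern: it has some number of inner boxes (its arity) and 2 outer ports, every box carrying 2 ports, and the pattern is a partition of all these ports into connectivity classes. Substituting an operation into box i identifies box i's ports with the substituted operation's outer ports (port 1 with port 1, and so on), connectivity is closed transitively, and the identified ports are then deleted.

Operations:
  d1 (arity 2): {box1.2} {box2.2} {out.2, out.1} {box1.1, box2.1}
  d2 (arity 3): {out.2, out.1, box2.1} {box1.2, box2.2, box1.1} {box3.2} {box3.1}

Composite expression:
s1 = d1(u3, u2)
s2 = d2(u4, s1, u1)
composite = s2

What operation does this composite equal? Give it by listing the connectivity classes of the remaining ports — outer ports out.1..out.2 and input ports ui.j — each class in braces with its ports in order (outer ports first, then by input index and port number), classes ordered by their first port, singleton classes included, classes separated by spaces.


{out.1, out.2, u4.1, u4.2} {u1.1} {u1.2} {u2.1, u3.1} {u2.2} {u3.2}

Substituting into d2 glues patterns; closure does the rest.
through d1, on inputs (u3, u2): {out.1, out.2} {u2.1, u3.1} {u2.2} {u3.2} (out.j = stage outer ports)
through d2, on inputs (u4, u3, u2, u1): {out.1, out.2, u4.1, u4.2} {u1.1} {u1.2} {u2.1, u3.1} {u2.2} {u3.2} (out.j = stage outer ports)


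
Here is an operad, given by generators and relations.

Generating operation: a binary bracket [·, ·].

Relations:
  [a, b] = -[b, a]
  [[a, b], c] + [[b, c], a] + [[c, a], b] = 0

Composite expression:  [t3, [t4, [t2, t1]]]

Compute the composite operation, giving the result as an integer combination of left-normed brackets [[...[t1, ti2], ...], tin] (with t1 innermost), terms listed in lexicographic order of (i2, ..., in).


Left-normed coefficients sit on the t1-initial expansion words.
Composite bracket: [t3, [t4, [t2, t1]]]
Under [a, b] = ab - ba we get 8 signed associative words (2^3 = 8).
Only words starting with t1 matter:
  the word t1t2t4t3 carries sign -1 and contributes -[[[t1, t2], t4], t3]

-[[[t1, t2], t4], t3]


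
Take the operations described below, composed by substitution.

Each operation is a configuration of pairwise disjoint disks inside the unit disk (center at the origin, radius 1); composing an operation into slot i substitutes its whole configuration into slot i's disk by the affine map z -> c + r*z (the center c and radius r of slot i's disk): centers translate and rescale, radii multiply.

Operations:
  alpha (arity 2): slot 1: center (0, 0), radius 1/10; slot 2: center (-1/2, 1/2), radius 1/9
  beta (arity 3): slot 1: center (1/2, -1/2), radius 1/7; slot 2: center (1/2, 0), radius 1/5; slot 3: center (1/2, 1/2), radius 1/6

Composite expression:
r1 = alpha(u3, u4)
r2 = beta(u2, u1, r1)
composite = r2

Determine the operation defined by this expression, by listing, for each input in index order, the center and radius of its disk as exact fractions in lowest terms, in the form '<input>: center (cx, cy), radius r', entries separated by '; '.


u1: center (1/2, 0), radius 1/5; u2: center (1/2, -1/2), radius 1/7; u3: center (1/2, 1/2), radius 1/60; u4: center (5/12, 7/12), radius 1/54

Each u-disk chains the slot maps above it in beta; radii multiply.
u2: after 1 affine step, its disk has center (1/2, -1/2), radius 1/7
u1: after 1 affine step, its disk has center (1/2, 0), radius 1/5
u3: after 2 affine steps, its disk has center (1/2, 1/2), radius 1/60
u4: after 2 affine steps, its disk has center (5/12, 7/12), radius 1/54


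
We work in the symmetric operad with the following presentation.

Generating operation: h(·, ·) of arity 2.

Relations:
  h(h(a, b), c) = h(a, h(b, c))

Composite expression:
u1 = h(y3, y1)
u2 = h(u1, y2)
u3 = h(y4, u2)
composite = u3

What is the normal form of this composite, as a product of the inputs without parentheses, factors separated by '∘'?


All parenthesizations of h agree; list the y-inputs left to right.
h(y3, y1) spells out as y3 ∘ y1
h(h(y3, y1), y2) spells out as y3 ∘ y1 ∘ y2
h(y4, h(h(y3, y1), y2)) spells out as y4 ∘ y3 ∘ y1 ∘ y2

y4 ∘ y3 ∘ y1 ∘ y2


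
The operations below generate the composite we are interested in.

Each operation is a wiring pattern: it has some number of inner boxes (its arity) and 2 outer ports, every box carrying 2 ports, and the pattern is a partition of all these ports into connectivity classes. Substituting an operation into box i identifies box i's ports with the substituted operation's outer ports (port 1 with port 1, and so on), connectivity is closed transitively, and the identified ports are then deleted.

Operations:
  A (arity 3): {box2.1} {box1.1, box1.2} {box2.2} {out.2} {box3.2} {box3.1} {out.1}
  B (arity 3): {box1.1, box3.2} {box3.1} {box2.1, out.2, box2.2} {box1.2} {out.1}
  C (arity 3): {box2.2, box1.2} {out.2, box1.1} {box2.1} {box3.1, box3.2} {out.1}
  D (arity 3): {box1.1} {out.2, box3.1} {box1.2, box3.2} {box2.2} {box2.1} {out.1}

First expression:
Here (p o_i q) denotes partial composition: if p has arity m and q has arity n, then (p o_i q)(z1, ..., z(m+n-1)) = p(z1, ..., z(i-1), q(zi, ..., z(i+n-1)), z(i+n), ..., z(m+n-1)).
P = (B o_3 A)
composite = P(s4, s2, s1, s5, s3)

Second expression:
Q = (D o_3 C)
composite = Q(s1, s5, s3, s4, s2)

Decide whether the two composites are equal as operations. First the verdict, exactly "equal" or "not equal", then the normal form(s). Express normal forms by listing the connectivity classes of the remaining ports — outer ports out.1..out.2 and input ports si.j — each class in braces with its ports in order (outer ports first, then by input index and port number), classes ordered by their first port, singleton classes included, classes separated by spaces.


not equal; the first gives {out.1} {out.2, s2.1, s2.2} {s1.1, s1.2} {s3.1} {s3.2} {s4.1} {s4.2} {s5.1} {s5.2} and the second {out.1} {out.2} {s1.1} {s1.2, s3.1} {s2.1, s2.2} {s3.2, s4.2} {s4.1} {s5.1} {s5.2}

Reducing the first expression gives {out.1} {out.2, s2.1, s2.2} {s1.1, s1.2} {s3.1} {s3.2} {s4.1} {s4.2} {s5.1} {s5.2}
Reducing the second expression gives {out.1} {out.2} {s1.1} {s1.2, s3.1} {s2.1, s2.2} {s3.2, s4.2} {s4.1} {s5.1} {s5.2}
Distinct normal forms: not equal.
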